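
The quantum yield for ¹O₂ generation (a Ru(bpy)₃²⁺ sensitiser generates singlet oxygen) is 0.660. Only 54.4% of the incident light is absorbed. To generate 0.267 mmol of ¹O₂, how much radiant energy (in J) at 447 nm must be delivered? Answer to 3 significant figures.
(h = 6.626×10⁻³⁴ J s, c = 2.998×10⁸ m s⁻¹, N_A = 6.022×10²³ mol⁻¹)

199 J

Product: 0.267 mmol = 2.67×10⁻⁴ mol.
Photons that must be absorbed: 2.67×10⁻⁴ / 0.660 = 4.045×10⁻⁴ mol.
Incident photons needed: 4.045×10⁻⁴ / 0.544 = 7.436×10⁻⁴ mol.
Photon energy: hc/λ = 4.444×10⁻¹⁹ J; per mole, 2.676×10⁵ J mol⁻¹.
Energy required: 7.436×10⁻⁴ × 2.676×10⁵ = 199 J.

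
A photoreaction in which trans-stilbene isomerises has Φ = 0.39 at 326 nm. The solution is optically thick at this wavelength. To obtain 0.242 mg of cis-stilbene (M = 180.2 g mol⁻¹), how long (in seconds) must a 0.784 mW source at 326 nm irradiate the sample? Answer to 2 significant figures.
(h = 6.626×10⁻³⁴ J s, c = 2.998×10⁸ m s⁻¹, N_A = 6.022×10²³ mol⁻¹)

Product: 0.242 mg / 180.2 g mol⁻¹ = 1.343×10⁻⁶ mol.
Photons that must be absorbed: 1.343×10⁻⁶ / 0.39 = 3.444×10⁻⁶ mol.
Photon energy: hc/λ = 6.093×10⁻¹⁹ J; per mole, 3.669×10⁵ J mol⁻¹.
Energy required: 3.444×10⁻⁶ × 3.669×10⁵ = 1.264 J.
Time: 1.264 J / 0.000784 W = 1600 s.

t ≈ 1600 s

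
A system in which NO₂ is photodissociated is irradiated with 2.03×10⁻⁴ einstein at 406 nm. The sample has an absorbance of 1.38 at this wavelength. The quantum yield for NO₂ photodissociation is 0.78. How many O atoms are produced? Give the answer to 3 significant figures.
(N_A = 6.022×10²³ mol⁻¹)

Fraction absorbed: 1 − 10^(−1.38) = 0.9583.
Photons absorbed: 0.9583 × 2.03×10⁻⁴ = 1.945×10⁻⁴ mol.
Product: Φ × n_abs = 0.78 × 1.945×10⁻⁴ = 1.517×10⁻⁴ mol.
As a count: 1.517×10⁻⁴ × 6.022×10²³ = 9.14×10¹⁹.

9.14×10¹⁹ atoms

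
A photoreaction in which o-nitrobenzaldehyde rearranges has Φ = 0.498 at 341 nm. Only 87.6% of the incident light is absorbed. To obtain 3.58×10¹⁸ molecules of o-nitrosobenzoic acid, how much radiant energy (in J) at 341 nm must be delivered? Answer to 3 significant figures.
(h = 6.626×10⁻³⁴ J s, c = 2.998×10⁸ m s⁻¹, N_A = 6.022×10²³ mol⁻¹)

Product: 3.58×10¹⁸ / 6.022×10²³ = 5.945×10⁻⁶ mol.
Photons that must be absorbed: 5.945×10⁻⁶ / 0.498 = 1.194×10⁻⁵ mol.
Incident photons needed: 1.194×10⁻⁵ / 0.876 = 1.363×10⁻⁵ mol.
Photon energy: hc/λ = 5.825×10⁻¹⁹ J; per mole, 3.508×10⁵ J mol⁻¹.
Energy required: 1.363×10⁻⁵ × 3.508×10⁵ = 4.78 J.

4.78 J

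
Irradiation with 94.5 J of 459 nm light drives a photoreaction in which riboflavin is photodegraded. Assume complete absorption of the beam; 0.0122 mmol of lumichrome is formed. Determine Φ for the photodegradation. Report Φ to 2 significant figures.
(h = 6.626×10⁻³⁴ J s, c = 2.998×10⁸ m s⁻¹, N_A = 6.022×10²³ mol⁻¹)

Φ = 0.034

Product: 0.0122 mmol = 1.22×10⁻⁵ mol.
Photon energy at 459 nm: hc/λ = (6.626×10⁻³⁴)(2.998×10⁸)/(459×10⁻⁹) = 4.328×10⁻¹⁹ J.
Photons incident: 94.5 / 4.328×10⁻¹⁹ = 2.183×10²⁰, i.e. 2.183×10²⁰/6.022×10²³ = 3.625×10⁻⁴ mol.
Φ = 1.22×10⁻⁵ mol / 3.625×10⁻⁴ mol photons = 0.034.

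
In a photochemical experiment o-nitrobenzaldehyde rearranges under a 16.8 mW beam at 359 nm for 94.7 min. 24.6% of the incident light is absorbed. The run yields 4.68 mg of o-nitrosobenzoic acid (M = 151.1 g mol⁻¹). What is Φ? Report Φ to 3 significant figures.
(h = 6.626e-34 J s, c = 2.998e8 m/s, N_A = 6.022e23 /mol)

Φ = 0.440

Product: 4.68 mg / 151.1 g mol⁻¹ = 3.097e-5 mol.
Photon energy at 359 nm: hc/λ = (6.626e-34)(2.998e8)/(359e-9) = 5.533e-19 J.
Energy delivered: (16.8 mW)(5682 s) = 95.46 J.
Photons incident: 95.46 / 5.533e-19 = 1.725e20, i.e. 1.725e20/6.022e23 = 2.864e-4 mol.
Photons absorbed: 0.246 × 2.864e-4 = 7.045e-5 mol.
Φ = 3.097e-5 mol / 7.045e-5 mol photons = 0.440.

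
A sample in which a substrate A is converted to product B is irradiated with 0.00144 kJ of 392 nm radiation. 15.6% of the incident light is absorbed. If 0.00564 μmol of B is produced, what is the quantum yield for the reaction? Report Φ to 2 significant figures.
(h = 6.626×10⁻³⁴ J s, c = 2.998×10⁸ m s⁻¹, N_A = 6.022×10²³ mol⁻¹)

Product: 0.00564 μmol = 5.64×10⁻⁹ mol.
Photon energy at 392 nm: hc/λ = (6.626×10⁻³⁴)(2.998×10⁸)/(392×10⁻⁹) = 5.068×10⁻¹⁹ J.
Incident energy: 0.00144 kJ = 1.44 J.
Photons incident: 1.44 / 5.068×10⁻¹⁹ = 2.841×10¹⁸, i.e. 2.841×10¹⁸/6.022×10²³ = 4.718×10⁻⁶ mol.
Photons absorbed: 0.156 × 4.718×10⁻⁶ = 7.360×10⁻⁷ mol.
Φ = 5.64×10⁻⁹ mol / 7.360×10⁻⁷ mol photons = 0.0077.

Φ = 0.0077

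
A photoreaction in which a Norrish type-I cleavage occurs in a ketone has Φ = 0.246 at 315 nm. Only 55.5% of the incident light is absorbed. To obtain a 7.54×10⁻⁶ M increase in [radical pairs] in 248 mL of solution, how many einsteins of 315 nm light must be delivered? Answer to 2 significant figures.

Product: (7.54×10⁻⁶ M)(0.248 L) = 1.870×10⁻⁶ mol.
Photons that must be absorbed: 1.870×10⁻⁶ / 0.246 = 7.602×10⁻⁶ mol.
Incident photons needed: 7.602×10⁻⁶ / 0.555 = 1.370×10⁻⁵ mol.

1.4×10⁻⁵ einstein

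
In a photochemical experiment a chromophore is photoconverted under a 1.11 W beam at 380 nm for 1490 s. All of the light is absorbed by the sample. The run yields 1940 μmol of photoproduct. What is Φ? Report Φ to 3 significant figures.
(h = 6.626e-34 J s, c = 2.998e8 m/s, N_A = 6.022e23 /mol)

Φ = 0.369

Product: 1940 μmol = 0.00194 mol.
Photon energy at 380 nm: hc/λ = (6.626e-34)(2.998e8)/(380e-9) = 5.228e-19 J.
Energy delivered: (1.11 W)(1490 s) = 1654 J.
Photons incident: 1654 / 5.228e-19 = 3.164e21, i.e. 3.164e21/6.022e23 = 0.005254 mol.
Φ = 0.00194 mol / 0.005254 mol photons = 0.369.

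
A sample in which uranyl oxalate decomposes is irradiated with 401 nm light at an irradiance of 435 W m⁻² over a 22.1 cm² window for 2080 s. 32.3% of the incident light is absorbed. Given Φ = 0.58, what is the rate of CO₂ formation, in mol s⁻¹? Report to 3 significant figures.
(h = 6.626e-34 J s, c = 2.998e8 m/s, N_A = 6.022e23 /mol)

6.04e-7 mol s⁻¹

Photon energy at 401 nm: hc/λ = (6.626e-34)(2.998e8)/(401e-9) = 4.954e-19 J.
Energy delivered: (435 W m⁻²)(22.1e-4 m²)(2080 s) = 2000 J.
Photons incident: 2000 / 4.954e-19 = 4.037e21, i.e. 4.037e21/6.022e23 = 0.006704 mol.
Photons absorbed: 0.323 × 0.006704 = 0.002165 mol.
Product formed: 0.58 × 0.002165 = 0.001256 mol.
Rate: 0.001256 / 2080 s = 6.04e-7 mol s⁻¹.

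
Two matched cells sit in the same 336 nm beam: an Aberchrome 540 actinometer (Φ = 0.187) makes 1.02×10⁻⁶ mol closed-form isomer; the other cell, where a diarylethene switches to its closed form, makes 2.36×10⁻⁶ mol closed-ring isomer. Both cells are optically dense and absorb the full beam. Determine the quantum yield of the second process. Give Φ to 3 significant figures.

Φ = 0.433

Photons absorbed by the actinometer: 1.02×10⁻⁶ / 0.187 = 5.455×10⁻⁶ mol.
Φ(unknown) = 2.36×10⁻⁶ / 5.455×10⁻⁶ = 0.433.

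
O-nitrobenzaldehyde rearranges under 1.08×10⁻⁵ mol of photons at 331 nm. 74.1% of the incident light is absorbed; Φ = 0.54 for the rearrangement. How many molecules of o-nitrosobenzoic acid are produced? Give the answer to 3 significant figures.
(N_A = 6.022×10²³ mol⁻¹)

2.60×10¹⁸ molecules

Photons absorbed: 0.741 × 1.08×10⁻⁵ = 8.003×10⁻⁶ mol.
Product: Φ × n_abs = 0.54 × 8.003×10⁻⁶ = 4.322×10⁻⁶ mol.
As a count: 4.322×10⁻⁶ × 6.022×10²³ = 2.60×10¹⁸.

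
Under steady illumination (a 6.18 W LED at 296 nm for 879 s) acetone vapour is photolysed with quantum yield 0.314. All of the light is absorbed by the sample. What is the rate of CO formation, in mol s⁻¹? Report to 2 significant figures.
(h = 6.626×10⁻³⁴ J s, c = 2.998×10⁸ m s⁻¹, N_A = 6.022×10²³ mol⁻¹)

4.8×10⁻⁶ mol s⁻¹

Photon energy at 296 nm: hc/λ = (6.626×10⁻³⁴)(2.998×10⁸)/(296×10⁻⁹) = 6.711×10⁻¹⁹ J.
Energy delivered: (6.18 W)(879 s) = 5432 J.
Photons incident: 5432 / 6.711×10⁻¹⁹ = 8.094×10²¹, i.e. 8.094×10²¹/6.022×10²³ = 0.01344 mol.
Product formed: 0.314 × 0.01344 = 0.004220 mol.
Rate: 0.004220 / 879 s = 4.8×10⁻⁶ mol s⁻¹.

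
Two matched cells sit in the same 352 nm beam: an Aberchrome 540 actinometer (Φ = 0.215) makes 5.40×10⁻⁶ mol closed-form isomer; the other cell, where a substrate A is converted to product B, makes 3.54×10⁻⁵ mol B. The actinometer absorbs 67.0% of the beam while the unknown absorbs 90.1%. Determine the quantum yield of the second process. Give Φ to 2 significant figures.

Photons absorbed by the actinometer: 5.40×10⁻⁶ / 0.215 = 2.512×10⁻⁵ mol.
Incident flux: 2.512×10⁻⁵ / 0.670 = 3.749×10⁻⁵ einstein.
Absorbed by unknown: 0.901 × 3.749×10⁻⁵ = 3.378×10⁻⁵ mol.
Φ(unknown) = 3.54×10⁻⁵ / 3.378×10⁻⁵ = 1.0.

Φ = 1.0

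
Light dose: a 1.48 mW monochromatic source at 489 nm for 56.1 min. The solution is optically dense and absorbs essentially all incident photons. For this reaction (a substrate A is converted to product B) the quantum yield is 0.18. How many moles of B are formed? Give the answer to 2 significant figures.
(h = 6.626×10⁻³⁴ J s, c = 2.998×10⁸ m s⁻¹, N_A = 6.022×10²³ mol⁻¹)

Photon energy at 489 nm: hc/λ = (6.626×10⁻³⁴)(2.998×10⁸)/(489×10⁻⁹) = 4.062×10⁻¹⁹ J.
Energy delivered: (1.48 mW)(3366 s) = 4.982 J.
Photons incident: 4.982 / 4.062×10⁻¹⁹ = 1.226×10¹⁹, i.e. 1.226×10¹⁹/6.022×10²³ = 2.036×10⁻⁵ mol.
Product: Φ × n_abs = 0.18 × 2.036×10⁻⁵ = 3.665×10⁻⁶ mol.

3.7×10⁻⁶ mol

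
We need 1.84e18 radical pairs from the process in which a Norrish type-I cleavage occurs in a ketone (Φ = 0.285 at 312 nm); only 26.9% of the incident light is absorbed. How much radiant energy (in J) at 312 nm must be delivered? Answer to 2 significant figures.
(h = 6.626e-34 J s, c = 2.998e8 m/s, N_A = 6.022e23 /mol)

15 J

Product: 1.84e18 / 6.022e23 = 3.055e-6 mol.
Photons that must be absorbed: 3.055e-6 / 0.285 = 1.072e-5 mol.
Incident photons needed: 1.072e-5 / 0.269 = 3.985e-5 mol.
Photon energy: hc/λ = 6.367e-19 J; per mole, 3.834e5 J mol⁻¹.
Energy required: 3.985e-5 × 3.834e5 = 15 J.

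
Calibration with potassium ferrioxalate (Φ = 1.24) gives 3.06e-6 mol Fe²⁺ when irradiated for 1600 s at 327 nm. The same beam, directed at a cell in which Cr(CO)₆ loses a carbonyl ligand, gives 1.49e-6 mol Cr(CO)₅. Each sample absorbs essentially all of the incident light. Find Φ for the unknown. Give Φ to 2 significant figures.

Photons absorbed by the actinometer: 3.06e-6 / 1.24 = 2.468e-6 mol.
Φ(unknown) = 1.49e-6 / 2.468e-6 = 0.60.

Φ = 0.60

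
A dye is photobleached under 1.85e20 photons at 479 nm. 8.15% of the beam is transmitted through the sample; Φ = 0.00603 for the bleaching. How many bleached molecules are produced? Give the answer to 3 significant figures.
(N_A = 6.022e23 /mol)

Moles of photons: 1.85e20 / 6.022e23 = 3.072e-4 mol.
Fraction absorbed: 1 − 8.15/100 = 0.9185.
Photons absorbed: 0.9185 × 3.072e-4 = 2.822e-4 mol.
Product: Φ × n_abs = 0.00603 × 2.822e-4 = 1.702e-6 mol.
As a count: 1.702e-6 × 6.022e23 = 1.02e18.

1.02e18 bleached molecules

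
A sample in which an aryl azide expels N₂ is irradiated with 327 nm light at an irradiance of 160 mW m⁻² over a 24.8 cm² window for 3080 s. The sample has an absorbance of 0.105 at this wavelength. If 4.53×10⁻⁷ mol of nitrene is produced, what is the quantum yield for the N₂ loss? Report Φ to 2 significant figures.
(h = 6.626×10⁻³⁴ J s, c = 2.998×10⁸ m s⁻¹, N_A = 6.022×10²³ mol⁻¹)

Φ = 0.63

Photon energy at 327 nm: hc/λ = (6.626×10⁻³⁴)(2.998×10⁸)/(327×10⁻⁹) = 6.075×10⁻¹⁹ J.
Energy delivered: (160 mW m⁻²)(24.8×10⁻⁴ m²)(3080 s) = 1.222 J.
Photons incident: 1.222 / 6.075×10⁻¹⁹ = 2.012×10¹⁸, i.e. 2.012×10¹⁸/6.022×10²³ = 3.341×10⁻⁶ mol.
Fraction absorbed: 1 − 10^(−0.105) = 0.2148.
Photons absorbed: 0.2148 × 3.341×10⁻⁶ = 7.176×10⁻⁷ mol.
Φ = 4.53×10⁻⁷ mol / 7.176×10⁻⁷ mol photons = 0.63.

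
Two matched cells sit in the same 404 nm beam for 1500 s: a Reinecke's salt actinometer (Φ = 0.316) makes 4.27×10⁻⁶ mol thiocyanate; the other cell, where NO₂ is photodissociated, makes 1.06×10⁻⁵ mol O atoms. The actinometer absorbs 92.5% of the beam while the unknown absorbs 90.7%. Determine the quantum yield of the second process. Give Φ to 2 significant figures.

Φ = 0.80

Photons absorbed by the actinometer: 4.27×10⁻⁶ / 0.316 = 1.351×10⁻⁵ mol.
Incident flux: 1.351×10⁻⁵ / 0.925 = 1.461×10⁻⁵ einstein.
Absorbed by unknown: 0.907 × 1.461×10⁻⁵ = 1.325×10⁻⁵ mol.
Φ(unknown) = 1.06×10⁻⁵ / 1.325×10⁻⁵ = 0.80.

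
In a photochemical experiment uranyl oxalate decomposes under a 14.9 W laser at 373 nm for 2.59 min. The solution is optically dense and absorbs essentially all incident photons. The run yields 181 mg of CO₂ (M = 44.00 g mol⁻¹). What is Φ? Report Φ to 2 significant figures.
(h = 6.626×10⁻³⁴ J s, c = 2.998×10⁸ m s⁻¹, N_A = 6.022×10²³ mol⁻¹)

Φ = 0.57

Product: 181 mg / 44.00 g mol⁻¹ = 0.004114 mol.
Photon energy at 373 nm: hc/λ = (6.626×10⁻³⁴)(2.998×10⁸)/(373×10⁻⁹) = 5.326×10⁻¹⁹ J.
Energy delivered: (14.9 W)(155.4 s) = 2315 J.
Photons incident: 2315 / 5.326×10⁻¹⁹ = 4.347×10²¹, i.e. 4.347×10²¹/6.022×10²³ = 0.007219 mol.
Φ = 0.004114 mol / 0.007219 mol photons = 0.57.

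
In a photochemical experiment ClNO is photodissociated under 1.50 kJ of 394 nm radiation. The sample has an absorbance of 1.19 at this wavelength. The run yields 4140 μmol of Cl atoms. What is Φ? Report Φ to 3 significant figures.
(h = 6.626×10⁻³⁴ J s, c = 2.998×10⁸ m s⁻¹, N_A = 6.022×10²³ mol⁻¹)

Φ = 0.896

Product: 4140 μmol = 0.00414 mol.
Photon energy at 394 nm: hc/λ = (6.626×10⁻³⁴)(2.998×10⁸)/(394×10⁻⁹) = 5.042×10⁻¹⁹ J.
Incident energy: 1.50 kJ = 1500 J.
Photons incident: 1500 / 5.042×10⁻¹⁹ = 2.975×10²¹, i.e. 2.975×10²¹/6.022×10²³ = 0.004940 mol.
Fraction absorbed: 1 − 10^(−1.19) = 0.9354.
Photons absorbed: 0.9354 × 0.004940 = 0.004621 mol.
Φ = 0.00414 mol / 0.004621 mol photons = 0.896.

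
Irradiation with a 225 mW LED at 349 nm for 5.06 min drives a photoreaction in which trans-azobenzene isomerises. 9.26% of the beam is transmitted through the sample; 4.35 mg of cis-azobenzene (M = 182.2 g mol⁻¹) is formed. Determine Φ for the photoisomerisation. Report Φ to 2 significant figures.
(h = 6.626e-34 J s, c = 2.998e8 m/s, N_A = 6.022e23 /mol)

Φ = 0.13

Product: 4.35 mg / 182.2 g mol⁻¹ = 2.387e-5 mol.
Photon energy at 349 nm: hc/λ = (6.626e-34)(2.998e8)/(349e-9) = 5.692e-19 J.
Energy delivered: (225 mW)(303.6 s) = 68.31 J.
Photons incident: 68.31 / 5.692e-19 = 1.200e20, i.e. 1.200e20/6.022e23 = 1.993e-4 mol.
Fraction absorbed: 1 − 9.26/100 = 0.9074.
Photons absorbed: 0.9074 × 1.993e-4 = 1.808e-4 mol.
Φ = 2.387e-5 mol / 1.808e-4 mol photons = 0.13.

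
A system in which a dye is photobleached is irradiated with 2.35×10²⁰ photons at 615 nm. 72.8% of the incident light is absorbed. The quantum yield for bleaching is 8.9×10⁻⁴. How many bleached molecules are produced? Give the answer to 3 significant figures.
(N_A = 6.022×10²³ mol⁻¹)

1.52×10¹⁷ bleached molecules

Moles of photons: 2.35×10²⁰ / 6.022×10²³ = 3.902×10⁻⁴ mol.
Photons absorbed: 0.728 × 3.902×10⁻⁴ = 2.841×10⁻⁴ mol.
Product: Φ × n_abs = 8.9×10⁻⁴ × 2.841×10⁻⁴ = 2.528×10⁻⁷ mol.
As a count: 2.528×10⁻⁷ × 6.022×10²³ = 1.52×10¹⁷.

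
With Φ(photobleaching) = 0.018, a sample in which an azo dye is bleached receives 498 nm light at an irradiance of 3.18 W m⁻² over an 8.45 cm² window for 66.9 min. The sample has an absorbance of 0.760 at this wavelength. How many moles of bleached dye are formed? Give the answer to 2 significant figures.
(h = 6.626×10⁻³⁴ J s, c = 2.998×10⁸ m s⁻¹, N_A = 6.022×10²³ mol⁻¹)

6.7×10⁻⁷ mol

Photon energy at 498 nm: hc/λ = (6.626×10⁻³⁴)(2.998×10⁸)/(498×10⁻⁹) = 3.989×10⁻¹⁹ J.
Energy delivered: (3.18 W m⁻²)(8.45×10⁻⁴ m²)(4014 s) = 10.79 J.
Photons incident: 10.79 / 3.989×10⁻¹⁹ = 2.705×10¹⁹, i.e. 2.705×10¹⁹/6.022×10²³ = 4.492×10⁻⁵ mol.
Fraction absorbed: 1 − 10^(−0.760) = 0.8262.
Photons absorbed: 0.8262 × 4.492×10⁻⁵ = 3.711×10⁻⁵ mol.
Product: Φ × n_abs = 0.018 × 3.711×10⁻⁵ = 6.680×10⁻⁷ mol.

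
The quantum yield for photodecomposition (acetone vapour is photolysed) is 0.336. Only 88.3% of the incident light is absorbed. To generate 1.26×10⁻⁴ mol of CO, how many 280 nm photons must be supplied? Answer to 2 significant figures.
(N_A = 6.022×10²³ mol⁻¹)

Photons that must be absorbed: 1.26×10⁻⁴ / 0.336 = 3.750×10⁻⁴ mol.
Incident photons needed: 3.750×10⁻⁴ / 0.883 = 4.247×10⁻⁴ mol.
Photon count: 4.247×10⁻⁴ × 6.022×10²³ = 2.6×10²⁰.

2.6×10²⁰ photons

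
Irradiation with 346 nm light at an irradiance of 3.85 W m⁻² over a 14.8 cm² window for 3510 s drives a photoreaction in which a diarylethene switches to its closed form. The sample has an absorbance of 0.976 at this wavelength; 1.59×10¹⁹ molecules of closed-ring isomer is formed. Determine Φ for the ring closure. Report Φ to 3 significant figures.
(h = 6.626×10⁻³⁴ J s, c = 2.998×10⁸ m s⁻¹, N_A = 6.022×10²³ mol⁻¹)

Φ = 0.510

Product: 1.59×10¹⁹ / 6.022×10²³ = 2.640×10⁻⁵ mol.
Photon energy at 346 nm: hc/λ = (6.626×10⁻³⁴)(2.998×10⁸)/(346×10⁻⁹) = 5.741×10⁻¹⁹ J.
Energy delivered: (3.85 W m⁻²)(14.8×10⁻⁴ m²)(3510 s) = 20.00 J.
Photons incident: 20.00 / 5.741×10⁻¹⁹ = 3.484×10¹⁹, i.e. 3.484×10¹⁹/6.022×10²³ = 5.785×10⁻⁵ mol.
Fraction absorbed: 1 − 10^(−0.976) = 0.8943.
Photons absorbed: 0.8943 × 5.785×10⁻⁵ = 5.174×10⁻⁵ mol.
Φ = 2.640×10⁻⁵ mol / 5.174×10⁻⁵ mol photons = 0.510.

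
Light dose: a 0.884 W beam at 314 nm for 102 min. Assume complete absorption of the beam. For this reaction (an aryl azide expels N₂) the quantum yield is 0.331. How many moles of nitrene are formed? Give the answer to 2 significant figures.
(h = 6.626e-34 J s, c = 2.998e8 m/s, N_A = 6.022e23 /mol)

0.0047 mol

Photon energy at 314 nm: hc/λ = (6.626e-34)(2.998e8)/(314e-9) = 6.326e-19 J.
Energy delivered: (0.884 W)(6120 s) = 5410 J.
Photons incident: 5410 / 6.326e-19 = 8.552e21, i.e. 8.552e21/6.022e23 = 0.01420 mol.
Product: Φ × n_abs = 0.331 × 0.01420 = 0.004700 mol.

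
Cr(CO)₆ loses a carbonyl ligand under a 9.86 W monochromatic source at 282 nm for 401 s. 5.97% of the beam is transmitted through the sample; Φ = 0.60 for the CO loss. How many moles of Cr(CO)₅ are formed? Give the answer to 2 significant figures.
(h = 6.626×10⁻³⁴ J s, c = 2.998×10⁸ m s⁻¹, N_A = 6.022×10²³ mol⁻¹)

Photon energy at 282 nm: hc/λ = (6.626×10⁻³⁴)(2.998×10⁸)/(282×10⁻⁹) = 7.044×10⁻¹⁹ J.
Energy delivered: (9.86 W)(401 s) = 3954 J.
Photons incident: 3954 / 7.044×10⁻¹⁹ = 5.613×10²¹, i.e. 5.613×10²¹/6.022×10²³ = 0.009321 mol.
Fraction absorbed: 1 − 5.97/100 = 0.9403.
Photons absorbed: 0.9403 × 0.009321 = 0.008765 mol.
Product: Φ × n_abs = 0.60 × 0.008765 = 0.005259 mol.

0.0053 mol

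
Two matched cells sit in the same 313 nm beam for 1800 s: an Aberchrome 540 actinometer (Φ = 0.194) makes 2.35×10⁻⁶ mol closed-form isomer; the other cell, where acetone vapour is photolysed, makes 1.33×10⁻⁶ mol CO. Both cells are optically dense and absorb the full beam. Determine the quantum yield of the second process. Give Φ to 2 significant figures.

Φ = 0.11

Photons absorbed by the actinometer: 2.35×10⁻⁶ / 0.194 = 1.211×10⁻⁵ mol.
Φ(unknown) = 1.33×10⁻⁶ / 1.211×10⁻⁵ = 0.11.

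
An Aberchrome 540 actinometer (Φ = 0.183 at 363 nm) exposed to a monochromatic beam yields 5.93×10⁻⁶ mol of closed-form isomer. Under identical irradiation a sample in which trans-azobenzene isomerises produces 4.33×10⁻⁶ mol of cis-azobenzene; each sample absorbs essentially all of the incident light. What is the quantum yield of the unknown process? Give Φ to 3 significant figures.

Φ = 0.134

Photons absorbed by the actinometer: 5.93×10⁻⁶ / 0.183 = 3.240×10⁻⁵ mol.
Φ(unknown) = 4.33×10⁻⁶ / 3.240×10⁻⁵ = 0.134.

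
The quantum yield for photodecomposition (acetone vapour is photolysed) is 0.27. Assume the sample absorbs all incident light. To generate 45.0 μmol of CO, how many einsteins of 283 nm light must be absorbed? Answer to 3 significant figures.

Product: 45.0 μmol = 4.50e-5 mol.
Photons that must be absorbed: 4.50e-5 / 0.27 = 1.667e-4 mol.

1.67e-4 einstein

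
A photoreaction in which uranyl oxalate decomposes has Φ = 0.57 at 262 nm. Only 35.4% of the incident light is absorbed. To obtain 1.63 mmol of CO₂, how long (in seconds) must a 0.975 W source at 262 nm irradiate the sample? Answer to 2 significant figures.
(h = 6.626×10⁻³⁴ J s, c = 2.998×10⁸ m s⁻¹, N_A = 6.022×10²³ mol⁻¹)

t ≈ 3800 s

Product: 1.63 mmol = 0.00163 mol.
Photons that must be absorbed: 0.00163 / 0.57 = 0.002860 mol.
Incident photons needed: 0.002860 / 0.354 = 0.008079 mol.
Photon energy: hc/λ = 7.582×10⁻¹⁹ J; per mole, 4.566×10⁵ J mol⁻¹.
Energy required: 0.008079 × 4.566×10⁵ = 3689 J.
Time: 3689 J / 0.975 W = 3800 s.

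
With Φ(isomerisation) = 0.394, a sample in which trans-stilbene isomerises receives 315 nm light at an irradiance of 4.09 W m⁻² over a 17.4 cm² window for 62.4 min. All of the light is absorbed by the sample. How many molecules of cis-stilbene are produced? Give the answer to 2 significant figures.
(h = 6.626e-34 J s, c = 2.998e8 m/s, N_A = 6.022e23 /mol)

Photon energy at 315 nm: hc/λ = (6.626e-34)(2.998e8)/(315e-9) = 6.306e-19 J.
Energy delivered: (4.09 W m⁻²)(17.4e-4 m²)(3744 s) = 26.64 J.
Photons incident: 26.64 / 6.306e-19 = 4.225e19, i.e. 4.225e19/6.022e23 = 7.016e-5 mol.
Product: Φ × n_abs = 0.394 × 7.016e-5 = 2.764e-5 mol.
As a count: 2.764e-5 × 6.022e23 = 1.7e19.

1.7e19 molecules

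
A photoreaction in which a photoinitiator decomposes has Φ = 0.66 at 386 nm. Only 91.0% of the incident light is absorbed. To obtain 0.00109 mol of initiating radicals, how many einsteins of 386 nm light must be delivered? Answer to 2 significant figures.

0.0018 einstein

Photons that must be absorbed: 0.00109 / 0.66 = 0.001652 mol.
Incident photons needed: 0.001652 / 0.910 = 0.001815 mol.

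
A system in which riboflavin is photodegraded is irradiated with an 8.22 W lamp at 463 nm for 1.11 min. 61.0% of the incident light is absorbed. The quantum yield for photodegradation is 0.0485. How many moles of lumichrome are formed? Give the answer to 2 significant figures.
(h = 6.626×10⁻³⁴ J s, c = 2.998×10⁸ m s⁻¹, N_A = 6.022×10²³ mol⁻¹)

6.3×10⁻⁵ mol

Photon energy at 463 nm: hc/λ = (6.626×10⁻³⁴)(2.998×10⁸)/(463×10⁻⁹) = 4.290×10⁻¹⁹ J.
Energy delivered: (8.22 W)(66.6 s) = 547.5 J.
Photons incident: 547.5 / 4.290×10⁻¹⁹ = 1.276×10²¹, i.e. 1.276×10²¹/6.022×10²³ = 0.002119 mol.
Photons absorbed: 0.610 × 0.002119 = 0.001293 mol.
Product: Φ × n_abs = 0.0485 × 0.001293 = 6.271×10⁻⁵ mol.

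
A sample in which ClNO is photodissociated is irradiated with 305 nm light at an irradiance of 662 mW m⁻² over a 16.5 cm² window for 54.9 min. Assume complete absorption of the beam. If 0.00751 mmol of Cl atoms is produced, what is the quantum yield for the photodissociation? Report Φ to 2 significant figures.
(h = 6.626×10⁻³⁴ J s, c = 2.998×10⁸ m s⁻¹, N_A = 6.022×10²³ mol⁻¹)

Φ = 0.82

Product: 0.00751 mmol = 7.51×10⁻⁶ mol.
Photon energy at 305 nm: hc/λ = (6.626×10⁻³⁴)(2.998×10⁸)/(305×10⁻⁹) = 6.513×10⁻¹⁹ J.
Energy delivered: (662 mW m⁻²)(16.5×10⁻⁴ m²)(3294 s) = 3.598 J.
Photons incident: 3.598 / 6.513×10⁻¹⁹ = 5.524×10¹⁸, i.e. 5.524×10¹⁸/6.022×10²³ = 9.173×10⁻⁶ mol.
Φ = 7.51×10⁻⁶ mol / 9.173×10⁻⁶ mol photons = 0.82.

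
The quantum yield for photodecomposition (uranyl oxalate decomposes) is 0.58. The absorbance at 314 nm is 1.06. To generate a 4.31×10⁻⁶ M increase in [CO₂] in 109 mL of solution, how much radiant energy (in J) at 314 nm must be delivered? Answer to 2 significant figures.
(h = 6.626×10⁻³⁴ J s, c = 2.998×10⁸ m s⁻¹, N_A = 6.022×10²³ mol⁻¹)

Product: (4.31×10⁻⁶ M)(0.109 L) = 4.698×10⁻⁷ mol.
Photons that must be absorbed: 4.698×10⁻⁷ / 0.58 = 8.100×10⁻⁷ mol.
Fraction absorbed: 1 − 10^(−1.06) = 0.9129.
Incident photons needed: 8.100×10⁻⁷ / 0.9129 = 8.873×10⁻⁷ mol.
Photon energy: hc/λ = 6.326×10⁻¹⁹ J; per mole, 3.810×10⁵ J mol⁻¹.
Energy required: 8.873×10⁻⁷ × 3.810×10⁵ = 0.34 J.

0.34 J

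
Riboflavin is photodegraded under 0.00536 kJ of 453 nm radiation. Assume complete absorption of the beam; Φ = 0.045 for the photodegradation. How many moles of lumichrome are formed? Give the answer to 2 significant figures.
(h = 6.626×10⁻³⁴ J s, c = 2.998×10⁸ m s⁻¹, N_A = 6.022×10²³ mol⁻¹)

Photon energy at 453 nm: hc/λ = (6.626×10⁻³⁴)(2.998×10⁸)/(453×10⁻⁹) = 4.385×10⁻¹⁹ J.
Incident energy: 0.00536 kJ = 5.36 J.
Photons incident: 5.36 / 4.385×10⁻¹⁹ = 1.222×10¹⁹, i.e. 1.222×10¹⁹/6.022×10²³ = 2.029×10⁻⁵ mol.
Product: Φ × n_abs = 0.045 × 2.029×10⁻⁵ = 9.131×10⁻⁷ mol.

9.1×10⁻⁷ mol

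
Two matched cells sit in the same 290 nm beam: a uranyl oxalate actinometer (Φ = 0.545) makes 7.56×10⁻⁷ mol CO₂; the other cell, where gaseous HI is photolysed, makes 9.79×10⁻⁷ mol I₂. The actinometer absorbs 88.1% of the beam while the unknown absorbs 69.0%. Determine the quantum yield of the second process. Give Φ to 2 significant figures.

Φ = 0.90

Photons absorbed by the actinometer: 7.56×10⁻⁷ / 0.545 = 1.387×10⁻⁶ mol.
Incident flux: 1.387×10⁻⁶ / 0.881 = 1.574×10⁻⁶ einstein.
Absorbed by unknown: 0.690 × 1.574×10⁻⁶ = 1.086×10⁻⁶ mol.
Φ(unknown) = 9.79×10⁻⁷ / 1.086×10⁻⁶ = 0.90.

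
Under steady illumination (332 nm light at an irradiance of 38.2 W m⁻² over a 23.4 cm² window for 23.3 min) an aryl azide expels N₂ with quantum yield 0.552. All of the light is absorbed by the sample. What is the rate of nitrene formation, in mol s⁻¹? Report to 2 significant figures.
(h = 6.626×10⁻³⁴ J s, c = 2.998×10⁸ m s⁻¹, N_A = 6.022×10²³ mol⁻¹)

Photon energy at 332 nm: hc/λ = (6.626×10⁻³⁴)(2.998×10⁸)/(332×10⁻⁹) = 5.983×10⁻¹⁹ J.
Energy delivered: (38.2 W m⁻²)(23.4×10⁻⁴ m²)(1398 s) = 125.0 J.
Photons incident: 125.0 / 5.983×10⁻¹⁹ = 2.089×10²⁰, i.e. 2.089×10²⁰/6.022×10²³ = 3.469×10⁻⁴ mol.
Product formed: 0.552 × 3.469×10⁻⁴ = 1.915×10⁻⁴ mol.
Rate: 1.915×10⁻⁴ / 1398 s = 1.4×10⁻⁷ mol s⁻¹.

1.4×10⁻⁷ mol s⁻¹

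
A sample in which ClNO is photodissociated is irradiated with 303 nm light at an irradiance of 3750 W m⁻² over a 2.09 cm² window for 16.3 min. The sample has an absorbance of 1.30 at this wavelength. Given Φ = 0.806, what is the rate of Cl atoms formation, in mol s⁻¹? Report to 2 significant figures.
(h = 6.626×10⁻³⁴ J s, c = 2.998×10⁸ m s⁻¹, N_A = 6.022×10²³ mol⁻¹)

1.5×10⁻⁶ mol s⁻¹

Photon energy at 303 nm: hc/λ = (6.626×10⁻³⁴)(2.998×10⁸)/(303×10⁻⁹) = 6.556×10⁻¹⁹ J.
Energy delivered: (3750 W m⁻²)(2.09×10⁻⁴ m²)(978 s) = 766.5 J.
Photons incident: 766.5 / 6.556×10⁻¹⁹ = 1.169×10²¹, i.e. 1.169×10²¹/6.022×10²³ = 0.001941 mol.
Fraction absorbed: 1 − 10^(−1.30) = 0.9499.
Photons absorbed: 0.9499 × 0.001941 = 0.001844 mol.
Product formed: 0.806 × 0.001844 = 0.001486 mol.
Rate: 0.001486 / 978 s = 1.5×10⁻⁶ mol s⁻¹.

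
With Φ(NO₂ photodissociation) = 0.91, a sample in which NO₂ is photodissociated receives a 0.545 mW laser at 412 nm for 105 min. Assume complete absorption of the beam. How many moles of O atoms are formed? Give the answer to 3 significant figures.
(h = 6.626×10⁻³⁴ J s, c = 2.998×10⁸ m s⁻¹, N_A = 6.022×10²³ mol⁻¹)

1.08×10⁻⁵ mol

Photon energy at 412 nm: hc/λ = (6.626×10⁻³⁴)(2.998×10⁸)/(412×10⁻⁹) = 4.822×10⁻¹⁹ J.
Energy delivered: (0.545 mW)(6300 s) = 3.434 J.
Photons incident: 3.434 / 4.822×10⁻¹⁹ = 7.122×10¹⁸, i.e. 7.122×10¹⁸/6.022×10²³ = 1.183×10⁻⁵ mol.
Product: Φ × n_abs = 0.91 × 1.183×10⁻⁵ = 1.077×10⁻⁵ mol.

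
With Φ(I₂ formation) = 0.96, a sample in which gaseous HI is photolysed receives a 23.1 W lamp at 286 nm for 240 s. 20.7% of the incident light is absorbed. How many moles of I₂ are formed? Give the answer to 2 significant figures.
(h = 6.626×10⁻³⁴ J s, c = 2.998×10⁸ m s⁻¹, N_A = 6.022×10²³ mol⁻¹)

Photon energy at 286 nm: hc/λ = (6.626×10⁻³⁴)(2.998×10⁸)/(286×10⁻⁹) = 6.946×10⁻¹⁹ J.
Energy delivered: (23.1 W)(240 s) = 5544 J.
Photons incident: 5544 / 6.946×10⁻¹⁹ = 7.982×10²¹, i.e. 7.982×10²¹/6.022×10²³ = 0.01325 mol.
Photons absorbed: 0.207 × 0.01325 = 0.002743 mol.
Product: Φ × n_abs = 0.96 × 0.002743 = 0.002633 mol.

0.0026 mol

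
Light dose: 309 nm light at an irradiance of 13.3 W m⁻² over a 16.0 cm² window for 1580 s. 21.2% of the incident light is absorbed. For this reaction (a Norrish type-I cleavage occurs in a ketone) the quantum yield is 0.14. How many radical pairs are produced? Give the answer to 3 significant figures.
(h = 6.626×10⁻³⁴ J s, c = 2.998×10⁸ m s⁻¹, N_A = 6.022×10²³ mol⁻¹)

1.55×10¹⁸ radical pairs

Photon energy at 309 nm: hc/λ = (6.626×10⁻³⁴)(2.998×10⁸)/(309×10⁻⁹) = 6.429×10⁻¹⁹ J.
Energy delivered: (13.3 W m⁻²)(16.0×10⁻⁴ m²)(1580 s) = 33.62 J.
Photons incident: 33.62 / 6.429×10⁻¹⁹ = 5.229×10¹⁹, i.e. 5.229×10¹⁹/6.022×10²³ = 8.683×10⁻⁵ mol.
Photons absorbed: 0.212 × 8.683×10⁻⁵ = 1.841×10⁻⁵ mol.
Product: Φ × n_abs = 0.14 × 1.841×10⁻⁵ = 2.577×10⁻⁶ mol.
As a count: 2.577×10⁻⁶ × 6.022×10²³ = 1.55×10¹⁸.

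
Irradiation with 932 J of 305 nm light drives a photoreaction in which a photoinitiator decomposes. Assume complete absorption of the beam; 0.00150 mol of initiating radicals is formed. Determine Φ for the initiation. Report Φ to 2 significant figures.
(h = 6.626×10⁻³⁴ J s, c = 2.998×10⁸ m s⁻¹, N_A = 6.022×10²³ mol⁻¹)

Photon energy at 305 nm: hc/λ = (6.626×10⁻³⁴)(2.998×10⁸)/(305×10⁻⁹) = 6.513×10⁻¹⁹ J.
Photons incident: 932 / 6.513×10⁻¹⁹ = 1.431×10²¹, i.e. 1.431×10²¹/6.022×10²³ = 0.002376 mol.
Φ = 0.00150 mol / 0.002376 mol photons = 0.63.

Φ = 0.63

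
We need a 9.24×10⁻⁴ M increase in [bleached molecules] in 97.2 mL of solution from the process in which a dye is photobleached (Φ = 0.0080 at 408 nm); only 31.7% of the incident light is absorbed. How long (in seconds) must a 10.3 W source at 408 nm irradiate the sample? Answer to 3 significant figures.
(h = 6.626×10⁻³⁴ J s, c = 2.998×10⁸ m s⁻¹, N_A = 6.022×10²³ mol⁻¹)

Product: (9.24×10⁻⁴ M)(0.0972 L) = 8.981×10⁻⁵ mol.
Photons that must be absorbed: 8.981×10⁻⁵ / 0.0080 = 0.01123 mol.
Incident photons needed: 0.01123 / 0.317 = 0.03543 mol.
Photon energy: hc/λ = 4.869×10⁻¹⁹ J; per mole, 2.932×10⁵ J mol⁻¹.
Energy required: 0.03543 × 2.932×10⁵ = 1.039×10⁴ J.
Time: 1.039×10⁴ J / 10.3 W = 1010 s.

t ≈ 1010 s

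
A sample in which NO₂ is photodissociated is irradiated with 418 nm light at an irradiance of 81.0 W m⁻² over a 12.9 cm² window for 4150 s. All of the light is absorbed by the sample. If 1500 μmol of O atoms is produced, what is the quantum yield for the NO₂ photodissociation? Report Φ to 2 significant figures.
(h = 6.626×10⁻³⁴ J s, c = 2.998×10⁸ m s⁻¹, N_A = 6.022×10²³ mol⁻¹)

Product: 1500 μmol = 0.00150 mol.
Photon energy at 418 nm: hc/λ = (6.626×10⁻³⁴)(2.998×10⁸)/(418×10⁻⁹) = 4.752×10⁻¹⁹ J.
Energy delivered: (81.0 W m⁻²)(12.9×10⁻⁴ m²)(4150 s) = 433.6 J.
Photons incident: 433.6 / 4.752×10⁻¹⁹ = 9.125×10²⁰, i.e. 9.125×10²⁰/6.022×10²³ = 0.001515 mol.
Φ = 0.00150 mol / 0.001515 mol photons = 0.99.

Φ = 0.99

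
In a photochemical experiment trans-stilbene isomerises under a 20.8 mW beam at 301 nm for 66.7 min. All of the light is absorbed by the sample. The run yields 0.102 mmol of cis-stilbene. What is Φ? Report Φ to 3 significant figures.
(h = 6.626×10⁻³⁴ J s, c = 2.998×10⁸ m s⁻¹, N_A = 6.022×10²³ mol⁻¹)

Product: 0.102 mmol = 1.02×10⁻⁴ mol.
Photon energy at 301 nm: hc/λ = (6.626×10⁻³⁴)(2.998×10⁸)/(301×10⁻⁹) = 6.600×10⁻¹⁹ J.
Energy delivered: (20.8 mW)(4002 s) = 83.24 J.
Photons incident: 83.24 / 6.600×10⁻¹⁹ = 1.261×10²⁰, i.e. 1.261×10²⁰/6.022×10²³ = 2.094×10⁻⁴ mol.
Φ = 1.02×10⁻⁴ mol / 2.094×10⁻⁴ mol photons = 0.487.

Φ = 0.487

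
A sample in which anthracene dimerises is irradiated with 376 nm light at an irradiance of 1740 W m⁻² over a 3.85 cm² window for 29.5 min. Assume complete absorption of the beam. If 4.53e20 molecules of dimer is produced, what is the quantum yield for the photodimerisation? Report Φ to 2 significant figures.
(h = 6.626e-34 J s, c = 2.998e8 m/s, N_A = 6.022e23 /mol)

Product: 4.53e20 / 6.022e23 = 7.522e-4 mol.
Photon energy at 376 nm: hc/λ = (6.626e-34)(2.998e8)/(376e-9) = 5.283e-19 J.
Energy delivered: (1740 W m⁻²)(3.85e-4 m²)(1770 s) = 1186 J.
Photons incident: 1186 / 5.283e-19 = 2.245e21, i.e. 2.245e21/6.022e23 = 0.003728 mol.
Φ = 7.522e-4 mol / 0.003728 mol photons = 0.20.

Φ = 0.20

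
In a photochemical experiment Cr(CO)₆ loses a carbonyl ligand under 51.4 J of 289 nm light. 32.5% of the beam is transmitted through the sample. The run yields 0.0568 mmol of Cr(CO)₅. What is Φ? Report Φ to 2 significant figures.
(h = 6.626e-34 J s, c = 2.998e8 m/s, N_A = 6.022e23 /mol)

Φ = 0.68

Product: 0.0568 mmol = 5.68e-5 mol.
Photon energy at 289 nm: hc/λ = (6.626e-34)(2.998e8)/(289e-9) = 6.874e-19 J.
Photons incident: 51.4 / 6.874e-19 = 7.477e19, i.e. 7.477e19/6.022e23 = 1.242e-4 mol.
Fraction absorbed: 1 − 32.5/100 = 0.6750.
Photons absorbed: 0.6750 × 1.242e-4 = 8.384e-5 mol.
Φ = 5.68e-5 mol / 8.384e-5 mol photons = 0.68.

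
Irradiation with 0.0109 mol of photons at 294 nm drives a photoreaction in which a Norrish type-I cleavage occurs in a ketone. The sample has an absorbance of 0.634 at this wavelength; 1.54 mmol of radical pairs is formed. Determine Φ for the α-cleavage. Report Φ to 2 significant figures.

Product: 1.54 mmol = 0.00154 mol.
Fraction absorbed: 1 − 10^(−0.634) = 0.7677.
Photons absorbed: 0.7677 × 0.0109 = 0.008368 mol.
Φ = 0.00154 mol / 0.008368 mol photons = 0.18.

Φ = 0.18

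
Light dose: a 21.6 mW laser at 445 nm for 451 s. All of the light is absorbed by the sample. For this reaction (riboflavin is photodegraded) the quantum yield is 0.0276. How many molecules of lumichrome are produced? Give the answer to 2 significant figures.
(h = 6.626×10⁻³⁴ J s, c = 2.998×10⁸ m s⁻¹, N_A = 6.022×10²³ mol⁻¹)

Photon energy at 445 nm: hc/λ = (6.626×10⁻³⁴)(2.998×10⁸)/(445×10⁻⁹) = 4.464×10⁻¹⁹ J.
Energy delivered: (21.6 mW)(451 s) = 9.742 J.
Photons incident: 9.742 / 4.464×10⁻¹⁹ = 2.182×10¹⁹, i.e. 2.182×10¹⁹/6.022×10²³ = 3.623×10⁻⁵ mol.
Product: Φ × n_abs = 0.0276 × 3.623×10⁻⁵ = 9.999×10⁻⁷ mol.
As a count: 9.999×10⁻⁷ × 6.022×10²³ = 6.0×10¹⁷.

6.0×10¹⁷ molecules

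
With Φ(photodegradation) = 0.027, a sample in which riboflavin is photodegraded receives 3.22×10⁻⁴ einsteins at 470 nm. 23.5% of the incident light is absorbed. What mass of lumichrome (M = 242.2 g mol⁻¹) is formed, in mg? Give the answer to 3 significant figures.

Photons absorbed: 0.235 × 3.22×10⁻⁴ = 7.567×10⁻⁵ mol.
Product: Φ × n_abs = 0.027 × 7.567×10⁻⁵ = 2.043×10⁻⁶ mol.
Mass: 2.043×10⁻⁶ × 242.2 = 4.948×10⁻⁴ g = 0.495 mg.

0.495 mg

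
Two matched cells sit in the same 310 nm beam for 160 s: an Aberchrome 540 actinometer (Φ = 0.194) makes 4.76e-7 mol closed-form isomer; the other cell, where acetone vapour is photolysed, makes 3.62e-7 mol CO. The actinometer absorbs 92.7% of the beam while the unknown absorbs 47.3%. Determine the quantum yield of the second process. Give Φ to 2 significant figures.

Φ = 0.29

Photons absorbed by the actinometer: 4.76e-7 / 0.194 = 2.454e-6 mol.
Incident flux: 2.454e-6 / 0.927 = 2.647e-6 einstein.
Absorbed by unknown: 0.473 × 2.647e-6 = 1.252e-6 mol.
Φ(unknown) = 3.62e-7 / 1.252e-6 = 0.29.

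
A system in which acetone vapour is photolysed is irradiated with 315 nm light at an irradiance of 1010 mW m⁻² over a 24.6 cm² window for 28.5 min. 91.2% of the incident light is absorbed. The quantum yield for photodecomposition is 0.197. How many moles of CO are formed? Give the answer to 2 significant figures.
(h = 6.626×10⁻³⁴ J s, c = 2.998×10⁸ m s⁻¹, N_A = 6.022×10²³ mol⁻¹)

2.0×10⁻⁶ mol

Photon energy at 315 nm: hc/λ = (6.626×10⁻³⁴)(2.998×10⁸)/(315×10⁻⁹) = 6.306×10⁻¹⁹ J.
Energy delivered: (1010 mW m⁻²)(24.6×10⁻⁴ m²)(1710 s) = 4.249 J.
Photons incident: 4.249 / 6.306×10⁻¹⁹ = 6.738×10¹⁸, i.e. 6.738×10¹⁸/6.022×10²³ = 1.119×10⁻⁵ mol.
Photons absorbed: 0.912 × 1.119×10⁻⁵ = 1.021×10⁻⁵ mol.
Product: Φ × n_abs = 0.197 × 1.021×10⁻⁵ = 2.011×10⁻⁶ mol.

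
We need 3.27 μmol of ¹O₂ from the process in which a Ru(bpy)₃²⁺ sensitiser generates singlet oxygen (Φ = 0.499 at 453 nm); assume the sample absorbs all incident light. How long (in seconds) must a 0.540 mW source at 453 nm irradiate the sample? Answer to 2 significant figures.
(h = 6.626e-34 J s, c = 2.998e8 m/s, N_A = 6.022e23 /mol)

t ≈ 3200 s

Product: 3.27 μmol = 3.27e-6 mol.
Photons that must be absorbed: 3.27e-6 / 0.499 = 6.553e-6 mol.
Photon energy: hc/λ = 4.385e-19 J; per mole, 2.641e5 J mol⁻¹.
Energy required: 6.553e-6 × 2.641e5 = 1.731 J.
Time: 1.731 J / 0.00054 W = 3200 s.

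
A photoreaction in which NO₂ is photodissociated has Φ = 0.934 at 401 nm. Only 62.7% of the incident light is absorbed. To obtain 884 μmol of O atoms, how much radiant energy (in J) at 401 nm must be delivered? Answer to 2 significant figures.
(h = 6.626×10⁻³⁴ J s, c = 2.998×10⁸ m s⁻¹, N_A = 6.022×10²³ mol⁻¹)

450 J

Product: 884 μmol = 8.84×10⁻⁴ mol.
Photons that must be absorbed: 8.84×10⁻⁴ / 0.934 = 9.465×10⁻⁴ mol.
Incident photons needed: 9.465×10⁻⁴ / 0.627 = 0.001510 mol.
Photon energy: hc/λ = 4.954×10⁻¹⁹ J; per mole, 2.983×10⁵ J mol⁻¹.
Energy required: 0.001510 × 2.983×10⁵ = 450 J.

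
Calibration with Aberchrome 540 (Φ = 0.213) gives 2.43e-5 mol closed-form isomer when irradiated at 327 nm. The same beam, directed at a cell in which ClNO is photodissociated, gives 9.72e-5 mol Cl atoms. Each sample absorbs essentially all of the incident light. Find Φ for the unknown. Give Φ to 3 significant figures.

Φ = 0.852

Photons absorbed by the actinometer: 2.43e-5 / 0.213 = 1.141e-4 mol.
Φ(unknown) = 9.72e-5 / 1.141e-4 = 0.852.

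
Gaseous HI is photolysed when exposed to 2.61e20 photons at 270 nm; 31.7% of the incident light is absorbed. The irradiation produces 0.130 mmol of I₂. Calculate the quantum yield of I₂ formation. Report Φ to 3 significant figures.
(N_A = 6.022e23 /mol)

Φ = 0.946

Product: 0.130 mmol = 1.30e-4 mol.
Moles of photons: 2.61e20 / 6.022e23 = 4.334e-4 mol.
Photons absorbed: 0.317 × 4.334e-4 = 1.374e-4 mol.
Φ = 1.30e-4 mol / 1.374e-4 mol photons = 0.946.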